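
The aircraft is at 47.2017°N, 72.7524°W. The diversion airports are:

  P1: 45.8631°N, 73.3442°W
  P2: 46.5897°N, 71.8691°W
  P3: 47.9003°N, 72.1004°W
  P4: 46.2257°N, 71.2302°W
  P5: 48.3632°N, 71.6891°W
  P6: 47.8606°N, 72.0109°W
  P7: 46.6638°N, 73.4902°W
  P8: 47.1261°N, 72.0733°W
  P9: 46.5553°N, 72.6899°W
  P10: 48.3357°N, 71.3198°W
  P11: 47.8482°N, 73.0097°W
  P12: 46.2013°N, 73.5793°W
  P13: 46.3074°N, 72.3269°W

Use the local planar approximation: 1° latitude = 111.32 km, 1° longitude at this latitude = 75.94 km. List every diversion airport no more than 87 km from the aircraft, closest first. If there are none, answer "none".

Distances from 47.2017°N, 72.7524°W:
P1: √((-1.3386·111.32)² + (-0.5918·75.94)²) = √(22204.859864 + 2019.719727) = 155.6425 km
P2: √((-0.6120·111.32)² + (0.8833·75.94)²) = √(4641.402583 + 4499.431521) = 95.6077 km
P3: √((0.6986·111.32)² + (0.6520·75.94)²) = √(6047.885465 + 2451.525286) = 92.1922 km
P4: √((-0.9760·111.32)² + (1.5222·75.94)²) = √(11804.457439 + 13362.404699) = 158.6407 km
P5: √((1.1615·111.32)² + (1.0633·75.94)²) = √(16718.019351 + 6520.078332) = 152.4405 km
P6: √((0.6589·111.32)² + (0.7415·75.94)²) = √(5380.038833 + 3170.760916) = 92.4705 km
P7: √((-0.5379·111.32)² + (-0.7378·75.94)²) = √(3585.497994 + 3139.196398) = 82.0042 km
P8: √((-0.0756·111.32)² + (0.6791·75.94)²) = √(70.825555 + 2659.552982) = 52.2530 km
P9: √((-0.6464·111.32)² + (0.0625·75.94)²) = √(5177.845540 + 22.526889) = 72.1136 km
P10: √((1.1340·111.32)² + (1.4326·75.94)²) = √(15935.749872 + 11835.621804) = 166.6474 km
P11: √((0.6465·111.32)² + (-0.2573·75.94)²) = √(5179.447720 + 381.786667) = 74.5737 km
P12: √((-1.0004·111.32)² + (-0.8269·75.94)²) = √(12402.058097 + 3943.185149) = 127.8485 km
P13: √((-0.8943·111.32)² + (0.4255·75.94)²) = √(9910.894584 + 1044.095718) = 104.6661 km
Threshold 87 km: P8 (52.2530 km), P9 (72.1136 km), P11 (74.5737 km), P7 (82.0042 km) are within range.

P8, P9, P11, P7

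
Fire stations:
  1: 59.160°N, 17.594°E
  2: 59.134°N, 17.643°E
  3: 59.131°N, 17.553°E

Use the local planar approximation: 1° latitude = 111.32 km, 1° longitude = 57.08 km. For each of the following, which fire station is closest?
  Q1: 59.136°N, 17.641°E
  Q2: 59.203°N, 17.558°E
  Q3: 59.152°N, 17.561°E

Q1→2; Q2→1; Q3→1

Q1 at 59.136°N, 17.641°E:
  1: 3.786 km
  2: 0.250 km
  3: 5.054 km
  → nearest: 2 (0.250 km)
Q2 at 59.203°N, 17.558°E:
  1: 5.209 km
  2: 9.085 km
  3: 8.020 km
  → nearest: 1 (5.209 km)
Q3 at 59.152°N, 17.561°E:
  1: 2.084 km
  2: 5.091 km
  3: 2.382 km
  → nearest: 1 (2.084 km)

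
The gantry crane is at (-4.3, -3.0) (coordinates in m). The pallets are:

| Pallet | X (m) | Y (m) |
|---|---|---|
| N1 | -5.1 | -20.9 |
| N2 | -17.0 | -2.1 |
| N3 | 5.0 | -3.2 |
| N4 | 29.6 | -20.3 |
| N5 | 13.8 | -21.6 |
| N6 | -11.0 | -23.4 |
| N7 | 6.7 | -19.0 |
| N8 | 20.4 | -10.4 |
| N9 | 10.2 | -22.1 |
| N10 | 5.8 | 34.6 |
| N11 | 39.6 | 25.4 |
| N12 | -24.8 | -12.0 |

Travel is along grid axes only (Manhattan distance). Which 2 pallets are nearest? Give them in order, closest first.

N3, N2

Distances from (-4.3, -3.0):
N1: |-0.8| + |-17.9| = 0.8 + 17.9 = 18.7 m
N2: |-12.7| + |0.9| = 12.7 + 0.9 = 13.6 m
N3: |9.3| + |-0.2| = 9.3 + 0.2 = 9.5 m
N4: |33.9| + |-17.3| = 33.9 + 17.3 = 51.2 m
N5: |18.1| + |-18.6| = 18.1 + 18.6 = 36.7 m
N6: |-6.7| + |-20.4| = 6.7 + 20.4 = 27.1 m
N7: |11.0| + |-16.0| = 11.0 + 16.0 = 27.0 m
N8: |24.7| + |-7.4| = 24.7 + 7.4 = 32.1 m
N9: |14.5| + |-19.1| = 14.5 + 19.1 = 33.6 m
N10: |10.1| + |37.6| = 10.1 + 37.6 = 47.7 m
N11: |43.9| + |28.4| = 43.9 + 28.4 = 72.3 m
N12: |-20.5| + |-9.0| = 20.5 + 9.0 = 29.5 m
Sorted: N3 (9.5 m) < N2 (13.6 m) < N1 (18.7 m) < N7 (27.0 m) < …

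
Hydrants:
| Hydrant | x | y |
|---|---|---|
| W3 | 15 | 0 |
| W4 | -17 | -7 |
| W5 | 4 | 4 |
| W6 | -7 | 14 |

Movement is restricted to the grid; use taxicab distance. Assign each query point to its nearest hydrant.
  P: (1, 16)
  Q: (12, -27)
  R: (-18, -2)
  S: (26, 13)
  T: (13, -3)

P→W6; Q→W3; R→W4; S→W3; T→W3

P at (1, 16):
  W3: 30
  W4: 41
  W5: 15
  W6: 10
  → nearest: W6 (10)
Q at (12, -27):
  W3: 30
  W4: 49
  W5: 39
  W6: 60
  → nearest: W3 (30)
R at (-18, -2):
  W3: 35
  W4: 6
  W5: 28
  W6: 27
  → nearest: W4 (6)
S at (26, 13):
  W3: 24
  W4: 63
  W5: 31
  W6: 34
  → nearest: W3 (24)
T at (13, -3):
  W3: 5
  W4: 34
  W5: 16
  W6: 37
  → nearest: W3 (5)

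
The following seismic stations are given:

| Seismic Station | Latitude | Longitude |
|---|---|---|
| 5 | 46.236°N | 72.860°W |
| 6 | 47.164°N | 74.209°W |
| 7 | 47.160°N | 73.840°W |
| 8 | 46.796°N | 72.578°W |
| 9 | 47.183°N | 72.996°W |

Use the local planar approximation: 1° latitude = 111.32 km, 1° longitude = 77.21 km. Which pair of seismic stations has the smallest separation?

6 and 7

Pairwise distances:
5–6: 146.698 km
5–7: 127.693 km
5–8: 66.032 km
5–9: 105.942 km
6–7: 28.494 km
6–8: 132.425 km
6–9: 93.680 km
7–8: 105.529 km
7–9: 65.216 km
8–9: 53.829 km
Closest pair: 6–7 at 28.494 km.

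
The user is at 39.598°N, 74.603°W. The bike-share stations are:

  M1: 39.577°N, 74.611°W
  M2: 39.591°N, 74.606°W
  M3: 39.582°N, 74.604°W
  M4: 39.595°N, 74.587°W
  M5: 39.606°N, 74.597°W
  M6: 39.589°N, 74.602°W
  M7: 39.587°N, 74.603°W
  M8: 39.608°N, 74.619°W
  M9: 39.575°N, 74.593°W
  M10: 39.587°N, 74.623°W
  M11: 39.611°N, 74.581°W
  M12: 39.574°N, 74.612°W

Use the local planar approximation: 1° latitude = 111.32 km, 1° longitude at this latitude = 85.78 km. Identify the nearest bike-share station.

Distances from 39.598°N, 74.603°W:
M1: √((-0.021·111.32)² + (-0.008·85.78)²) = √(5.46493 + 0.47093) = 2.436 km
M2: √((-0.007·111.32)² + (-0.003·85.78)²) = √(0.60721 + 0.06622) = 0.821 km
M3: √((-0.016·111.32)² + (-0.001·85.78)²) = √(3.17239 + 0.00736) = 1.783 km
M4: √((-0.003·111.32)² + (0.016·85.78)²) = √(0.11153 + 1.88370) = 1.413 km
M5: √((0.008·111.32)² + (0.006·85.78)²) = √(0.79310 + 0.26490) = 1.029 km
M6: √((-0.009·111.32)² + (0.001·85.78)²) = √(1.00376 + 0.00736) = 1.006 km
M7: √((-0.011·111.32)² + (0.000·85.78)²) = √(1.49945 + 0.00000) = 1.225 km
M8: √((0.010·111.32)² + (-0.016·85.78)²) = √(1.23921 + 1.88370) = 1.767 km
M9: √((-0.023·111.32)² + (0.010·85.78)²) = √(6.55544 + 0.73582) = 2.700 km
M10: √((-0.011·111.32)² + (-0.020·85.78)²) = √(1.49945 + 2.94328) = 2.108 km
M11: √((0.013·111.32)² + (0.022·85.78)²) = √(2.09427 + 3.56137) = 2.378 km
M12: √((-0.024·111.32)² + (-0.009·85.78)²) = √(7.13787 + 0.59601) = 2.781 km
Minimum: M2 at 0.821 km.

M2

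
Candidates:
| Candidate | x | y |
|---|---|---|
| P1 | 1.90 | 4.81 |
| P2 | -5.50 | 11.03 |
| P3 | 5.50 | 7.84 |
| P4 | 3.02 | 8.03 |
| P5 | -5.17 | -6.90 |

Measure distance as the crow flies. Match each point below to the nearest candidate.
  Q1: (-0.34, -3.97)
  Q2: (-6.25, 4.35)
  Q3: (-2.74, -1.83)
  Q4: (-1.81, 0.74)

Q1→P5; Q2→P2; Q3→P5; Q4→P1

Q1 at (-0.34, -3.97):
  P1: √((2.24)² + (8.78)²) = √(5.0176 + 77.0884) = 9.06
  P2: √((-5.16)² + (15.00)²) = √(26.6256 + 225.0000) = 15.86
  P3: √((5.84)² + (11.81)²) = √(34.1056 + 139.4761) = 13.18
  P4: √((3.36)² + (12.00)²) = √(11.2896 + 144.0000) = 12.46
  P5: √((-4.83)² + (-2.93)²) = √(23.3289 + 8.5849) = 5.65
  → nearest: P5 (5.65)
Q2 at (-6.25, 4.35):
  P1: √((8.15)² + (0.46)²) = √(66.4225 + 0.2116) = 8.16
  P2: √((0.75)² + (6.68)²) = √(0.5625 + 44.6224) = 6.72
  P3: √((11.75)² + (3.49)²) = √(138.0625 + 12.1801) = 12.26
  P4: √((9.27)² + (3.68)²) = √(85.9329 + 13.5424) = 9.97
  P5: √((1.08)² + (-11.25)²) = √(1.1664 + 126.5625) = 11.30
  → nearest: P2 (6.72)
Q3 at (-2.74, -1.83):
  P1: √((4.64)² + (6.64)²) = √(21.5296 + 44.0896) = 8.10
  P2: √((-2.76)² + (12.86)²) = √(7.6176 + 165.3796) = 13.15
  P3: √((8.24)² + (9.67)²) = √(67.8976 + 93.5089) = 12.70
  P4: √((5.76)² + (9.86)²) = √(33.1776 + 97.2196) = 11.42
  P5: √((-2.43)² + (-5.07)²) = √(5.9049 + 25.7049) = 5.62
  → nearest: P5 (5.62)
Q4 at (-1.81, 0.74):
  P1: √((3.71)² + (4.07)²) = √(13.7641 + 16.5649) = 5.51
  P2: √((-3.69)² + (10.29)²) = √(13.6161 + 105.8841) = 10.93
  P3: √((7.31)² + (7.10)²) = √(53.4361 + 50.4100) = 10.19
  P4: √((4.83)² + (7.29)²) = √(23.3289 + 53.1441) = 8.74
  P5: √((-3.36)² + (-7.64)²) = √(11.2896 + 58.3696) = 8.35
  → nearest: P1 (5.51)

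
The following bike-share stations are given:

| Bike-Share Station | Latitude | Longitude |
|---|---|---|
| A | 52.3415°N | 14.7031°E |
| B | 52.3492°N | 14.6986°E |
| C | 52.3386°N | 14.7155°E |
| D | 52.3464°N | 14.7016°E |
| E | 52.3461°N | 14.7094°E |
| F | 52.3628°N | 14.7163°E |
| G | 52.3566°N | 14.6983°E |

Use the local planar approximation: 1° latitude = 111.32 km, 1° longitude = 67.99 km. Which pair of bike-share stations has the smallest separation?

Pairwise distances:
B–D: √((-0.0028·111.32)² + (0.0030·67.99)²) = √(0.097154 + 0.041604) = 0.3725 km
D–E: √((-0.0003·111.32)² + (0.0078·67.99)²) = √(0.001115 + 0.281241) = 0.5314 km
A–D: √((0.0049·111.32)² + (-0.0015·67.99)²) = √(0.297535 + 0.010401) = 0.5549 km
A–E: √((0.0046·111.32)² + (0.0063·67.99)²) = √(0.262218 + 0.183473) = 0.6676 km
B–E: √((-0.0031·111.32)² + (0.0108·67.99)²) = √(0.119088 + 0.539185) = 0.8113 km
B–G: √((0.0074·111.32)² + (-0.0003·67.99)²) = √(0.678594 + 0.000416) = 0.8240 km
A–C: √((-0.0029·111.32)² + (0.0124·67.99)²) = √(0.104218 + 0.710777) = 0.9028 km
A–B: √((0.0077·111.32)² + (-0.0045·67.99)²) = √(0.734730 + 0.093608) = 0.9101 km
C–E: √((0.0075·111.32)² + (-0.0061·67.99)²) = √(0.697058 + 0.172008) = 0.9322 km
D–G: √((0.0102·111.32)² + (-0.0033·67.99)²) = √(1.289278 + 0.050341) = 1.1574 km
C–D: √((0.0078·111.32)² + (-0.0139·67.99)²) = √(0.753938 + 0.893140) = 1.2834 km
E–G: √((0.0105·111.32)² + (-0.0111·67.99)²) = √(1.366234 + 0.569555) = 1.3913 km
F–G: √((-0.0062·111.32)² + (-0.0180·67.99)²) = √(0.476354 + 1.497735) = 1.4050 km
B–C: √((-0.0106·111.32)² + (0.0169·67.99)²) = √(1.392381 + 1.320272) = 1.6470 km
A–G: √((0.0151·111.32)² + (-0.0048·67.99)²) = √(2.825532 + 0.106506) = 1.7123 km
E–F: √((0.0167·111.32)² + (0.0069·67.99)²) = √(3.456045 + 0.220084) = 1.9173 km
B–F: √((0.0136·111.32)² + (0.0177·67.99)²) = √(2.292051 + 1.448227) = 1.9340 km
D–F: √((0.0164·111.32)² + (0.0147·67.99)²) = √(3.332991 + 0.998906) = 2.0813 km
C–G: √((0.0180·111.32)² + (-0.0172·67.99)²) = √(4.015054 + 1.367562) = 2.3200 km
A–F: √((0.0213·111.32)² + (0.0132·67.99)²) = √(5.622191 + 0.805449) = 2.5353 km
C–F: √((0.0242·111.32)² + (0.0008·67.99)²) = √(7.257334 + 0.002958) = 2.6945 km
Closest pair: B–D at 0.3725 km.

B and D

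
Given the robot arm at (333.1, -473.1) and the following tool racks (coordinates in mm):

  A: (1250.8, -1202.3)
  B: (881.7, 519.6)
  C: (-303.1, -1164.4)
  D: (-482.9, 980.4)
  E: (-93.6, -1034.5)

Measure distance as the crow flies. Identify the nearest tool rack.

Distances from (333.1, -473.1):
A: 1172.1 mm
B: 1134.2 mm
C: 939.5 mm
D: 1666.9 mm
E: 705.2 mm
Minimum: E at 705.2 mm.

E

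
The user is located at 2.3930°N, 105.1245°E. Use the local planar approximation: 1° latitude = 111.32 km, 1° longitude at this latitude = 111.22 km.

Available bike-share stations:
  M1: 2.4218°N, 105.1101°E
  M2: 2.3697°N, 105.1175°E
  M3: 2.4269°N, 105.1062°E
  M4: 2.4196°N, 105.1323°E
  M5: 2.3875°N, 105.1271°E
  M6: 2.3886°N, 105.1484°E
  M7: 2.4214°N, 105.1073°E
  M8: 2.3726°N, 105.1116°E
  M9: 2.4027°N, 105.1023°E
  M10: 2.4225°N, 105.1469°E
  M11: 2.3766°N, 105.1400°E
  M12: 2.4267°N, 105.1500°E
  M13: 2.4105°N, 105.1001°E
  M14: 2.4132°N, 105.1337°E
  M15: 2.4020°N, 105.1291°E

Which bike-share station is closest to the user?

Distances from 2.3930°N, 105.1245°E:
M1: √((0.0288·111.32)² + (-0.0144·111.22)²) = √(10.278539 + 2.565020) = 3.5838 km
M2: √((-0.0233·111.32)² + (-0.0070·111.22)²) = √(6.727570 + 0.606125) = 2.7081 km
M3: √((0.0339·111.32)² + (-0.0183·111.22)²) = √(14.241174 + 4.142552) = 4.2876 km
M4: √((0.0266·111.32)² + (0.0078·111.22)²) = √(8.768184 + 0.752584) = 3.0856 km
M5: √((-0.0055·111.32)² + (0.0026·111.22)²) = √(0.374862 + 0.083620) = 0.6771 km
M6: √((-0.0044·111.32)² + (0.0239·111.22)²) = √(0.239912 + 7.065804) = 2.7029 km
M7: √((0.0284·111.32)² + (-0.0172·111.22)²) = √(9.995006 + 3.659508) = 3.6952 km
M8: √((-0.0204·111.32)² + (-0.0129·111.22)²) = √(5.157114 + 2.058473) = 2.6862 km
M9: √((0.0097·111.32)² + (-0.0222·111.22)²) = √(1.165977 + 6.096376) = 2.6949 km
M10: √((0.0295·111.32)² + (0.0224·111.22)²) = √(10.784262 + 6.206715) = 4.1220 km
M11: √((-0.0164·111.32)² + (0.0155·111.22)²) = √(3.332991 + 2.971866) = 2.5109 km
M12: √((0.0337·111.32)² + (0.0255·111.22)²) = √(14.073632 + 8.043520) = 4.7029 km
M13: √((0.0175·111.32)² + (-0.0244·111.22)²) = √(3.795094 + 7.364537) = 3.3406 km
M14: √((0.0202·111.32)² + (0.0092·111.22)²) = √(5.056490 + 1.046987) = 2.4705 km
M15: √((0.0090·111.32)² + (0.0046·111.22)²) = √(1.003764 + 0.261747) = 1.1249 km
Minimum: M5 at 0.6771 km.

M5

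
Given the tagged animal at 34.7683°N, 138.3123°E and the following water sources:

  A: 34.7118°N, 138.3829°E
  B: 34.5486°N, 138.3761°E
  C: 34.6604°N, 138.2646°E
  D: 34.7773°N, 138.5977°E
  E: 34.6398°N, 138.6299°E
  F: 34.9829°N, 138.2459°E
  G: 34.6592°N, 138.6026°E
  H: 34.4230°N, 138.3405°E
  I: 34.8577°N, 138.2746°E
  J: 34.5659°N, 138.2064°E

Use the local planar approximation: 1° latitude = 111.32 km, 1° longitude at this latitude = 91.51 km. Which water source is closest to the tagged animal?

Distances from 34.7683°N, 138.3123°E:
A: √((-0.0565·111.32)² + (0.0706·91.51)²) = √(39.558817 + 41.739430) = 9.0166 km
B: √((-0.2197·111.32)² + (0.0638·91.51)²) = √(598.145045 + 34.086191) = 25.1442 km
C: √((-0.1079·111.32)² + (-0.0477·91.51)²) = √(144.274403 + 19.053461) = 12.7800 km
D: √((0.0090·111.32)² + (0.2854·91.51)²) = √(1.003764 + 682.095286) = 26.1362 km
E: √((-0.1285·111.32)² + (0.3176·91.51)²) = √(204.622153 + 844.691450) = 32.3931 km
F: √((0.2146·111.32)² + (-0.0664·91.51)²) = √(570.697317 + 36.920984) = 24.6499 km
G: √((-0.1091·111.32)² + (0.2903·91.51)²) = √(147.501316 + 705.717980) = 29.2099 km
H: √((-0.3453·111.32)² + (0.0282·91.51)²) = √(1477.541038 + 6.659403) = 38.5253 km
I: √((0.0894·111.32)² + (-0.0377·91.51)²) = √(99.042463 + 11.901996) = 10.5330 km
J: √((-0.2024·111.32)² + (-0.1059·91.51)²) = √(507.653531 + 93.913717) = 24.5269 km
Minimum: A at 9.0166 km.

A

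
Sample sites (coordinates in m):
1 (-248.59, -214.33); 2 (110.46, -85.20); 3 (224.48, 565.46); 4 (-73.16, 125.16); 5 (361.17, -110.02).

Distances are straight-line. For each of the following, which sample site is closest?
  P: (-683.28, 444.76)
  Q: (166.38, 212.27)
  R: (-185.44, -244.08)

P→4; Q→4; R→1

P at (-683.28, 444.76):
  1: 789.53 m
  2: 954.40 m
  3: 915.75 m
  4: 688.76 m
  5: 1182.65 m
  → nearest: 4 (688.76 m)
Q at (166.38, 212.27):
  1: 595.14 m
  2: 302.68 m
  3: 357.94 m
  4: 254.89 m
  5: 376.58 m
  → nearest: 4 (254.89 m)
R at (-185.44, -244.08):
  1: 69.81 m
  2: 335.86 m
  3: 907.41 m
  4: 385.93 m
  5: 562.81 m
  → nearest: 1 (69.81 m)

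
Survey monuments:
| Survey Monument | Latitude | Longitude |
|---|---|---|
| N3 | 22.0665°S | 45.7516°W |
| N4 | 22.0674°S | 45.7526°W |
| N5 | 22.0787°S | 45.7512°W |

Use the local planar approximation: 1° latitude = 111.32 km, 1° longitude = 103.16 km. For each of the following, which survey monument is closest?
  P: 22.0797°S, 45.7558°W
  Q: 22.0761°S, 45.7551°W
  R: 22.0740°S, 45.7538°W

P at 22.0797°S, 45.7558°W:
  N3: 1.5320 km
  N4: 1.4085 km
  N5: 0.4874 km
  → nearest: N5 (0.4874 km)
Q at 22.0761°S, 45.7551°W:
  N3: 1.1280 km
  N4: 1.0022 km
  N5: 0.4956 km
  → nearest: N5 (0.4956 km)
R at 22.0740°S, 45.7538°W:
  N3: 0.8652 km
  N4: 0.7451 km
  N5: 0.5879 km
  → nearest: N5 (0.5879 km)

P→N5; Q→N5; R→N5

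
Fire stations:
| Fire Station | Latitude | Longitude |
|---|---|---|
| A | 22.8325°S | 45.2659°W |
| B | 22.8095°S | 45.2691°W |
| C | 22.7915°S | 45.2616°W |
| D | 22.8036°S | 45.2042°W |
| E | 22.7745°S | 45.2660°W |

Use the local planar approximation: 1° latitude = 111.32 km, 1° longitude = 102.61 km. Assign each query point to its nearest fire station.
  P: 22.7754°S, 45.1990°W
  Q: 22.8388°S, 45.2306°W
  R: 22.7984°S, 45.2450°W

P at 22.7754°S, 45.1990°W:
  A: √((-0.0571·111.32)² + (-0.0669·102.61)²) = √(40.403465 + 47.122857) = 9.3556 km
  B: √((-0.0341·111.32)² + (-0.0701·102.61)²) = √(14.409707 + 51.738688) = 8.1332 km
  C: √((-0.0161·111.32)² + (-0.0626·102.61)²) = √(3.212167 + 41.259888) = 6.6687 km
  D: √((-0.0282·111.32)² + (-0.0052·102.61)²) = √(9.854727 + 0.284699) = 3.1842 km
  E: √((0.0009·111.32)² + (-0.0670·102.61)²) = √(0.010038 + 47.263838) = 6.8756 km
  → nearest: D (3.1842 km)
Q at 22.8388°S, 45.2306°W:
  A: √((0.0063·111.32)² + (-0.0353·102.61)²) = √(0.491844 + 13.119847) = 3.6894 km
  B: √((0.0293·111.32)² + (-0.0385·102.61)²) = √(10.638530 + 15.606332) = 5.1230 km
  C: √((0.0473·111.32)² + (-0.0310·102.61)²) = √(27.724816 + 10.118188) = 6.1517 km
  D: √((0.0352·111.32)² + (0.0264·102.61)²) = √(15.354360 + 7.338161) = 4.7637 km
  E: √((0.0643·111.32)² + (-0.0354·102.61)²) = √(51.235189 + 13.194286) = 8.0268 km
  → nearest: A (3.6894 km)
R at 22.7984°S, 45.2450°W:
  A: √((-0.0341·111.32)² + (-0.0209·102.61)²) = √(14.409707 + 4.599090) = 4.3599 km
  B: √((-0.0111·111.32)² + (-0.0241·102.61)²) = √(1.526836 + 6.115239) = 2.7644 km
  C: √((0.0069·111.32)² + (-0.0166·102.61)²) = √(0.589990 + 2.901319) = 1.8685 km
  D: √((-0.0052·111.32)² + (0.0408·102.61)²) = √(0.335084 + 17.526682) = 4.2263 km
  E: √((0.0239·111.32)² + (-0.0210·102.61)²) = √(7.078516 + 4.643206) = 3.4237 km
  → nearest: C (1.8685 km)

P→D; Q→A; R→C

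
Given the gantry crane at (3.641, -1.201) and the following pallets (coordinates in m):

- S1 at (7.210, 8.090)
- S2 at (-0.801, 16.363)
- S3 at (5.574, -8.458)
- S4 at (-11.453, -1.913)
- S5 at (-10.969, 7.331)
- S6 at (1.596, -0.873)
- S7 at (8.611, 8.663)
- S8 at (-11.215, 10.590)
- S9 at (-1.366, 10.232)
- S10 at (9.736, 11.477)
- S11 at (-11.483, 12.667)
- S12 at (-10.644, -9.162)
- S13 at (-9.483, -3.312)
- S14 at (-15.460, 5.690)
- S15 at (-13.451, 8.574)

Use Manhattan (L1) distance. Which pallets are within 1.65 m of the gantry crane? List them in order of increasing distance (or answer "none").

none

Distances from (3.641, -1.201):
S1: |3.569| + |9.291| = 3.569 + 9.291 = 12.860 m
S2: |-4.442| + |17.564| = 4.442 + 17.564 = 22.006 m
S3: |1.933| + |-7.257| = 1.933 + 7.257 = 9.190 m
S4: |-15.094| + |-0.712| = 15.094 + 0.712 = 15.806 m
S5: |-14.610| + |8.532| = 14.610 + 8.532 = 23.142 m
S6: |-2.045| + |0.328| = 2.045 + 0.328 = 2.373 m
S7: |4.970| + |9.864| = 4.970 + 9.864 = 14.834 m
S8: |-14.856| + |11.791| = 14.856 + 11.791 = 26.647 m
S9: |-5.007| + |11.433| = 5.007 + 11.433 = 16.440 m
S10: |6.095| + |12.678| = 6.095 + 12.678 = 18.773 m
S11: |-15.124| + |13.868| = 15.124 + 13.868 = 28.992 m
S12: |-14.285| + |-7.961| = 14.285 + 7.961 = 22.246 m
S13: |-13.124| + |-2.111| = 13.124 + 2.111 = 15.235 m
S14: |-19.101| + |6.891| = 19.101 + 6.891 = 25.992 m
S15: |-17.092| + |9.775| = 17.092 + 9.775 = 26.867 m
Threshold 1.65 m: none within range.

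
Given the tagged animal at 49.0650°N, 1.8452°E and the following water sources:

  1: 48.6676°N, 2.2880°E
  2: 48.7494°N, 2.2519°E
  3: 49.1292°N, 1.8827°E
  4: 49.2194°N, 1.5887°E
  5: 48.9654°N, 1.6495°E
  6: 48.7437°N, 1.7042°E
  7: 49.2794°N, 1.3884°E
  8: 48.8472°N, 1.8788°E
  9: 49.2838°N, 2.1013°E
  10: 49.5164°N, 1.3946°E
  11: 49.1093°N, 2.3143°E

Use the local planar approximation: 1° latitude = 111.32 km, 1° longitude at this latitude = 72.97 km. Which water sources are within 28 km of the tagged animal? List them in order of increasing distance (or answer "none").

Distances from 49.0650°N, 1.8452°E:
1: √((-0.3974·111.32)² + (0.4428·72.97)²) = √(1957.050899 + 1044.008217) = 54.7819 km
2: √((-0.3156·111.32)² + (0.4067·72.97)²) = √(1234.299021 + 880.718334) = 45.9893 km
3: √((0.0642·111.32)² + (0.0375·72.97)²) = √(51.075950 + 7.487748) = 7.6527 km
4: √((0.1544·111.32)² + (-0.2565·72.97)²) = √(295.420744 + 350.318789) = 25.4114 km
5: √((-0.0996·111.32)² + (-0.1957·72.97)²) = √(122.932035 + 203.924940) = 18.0792 km
6: √((-0.3213·111.32)² + (-0.1410·72.97)²) = √(1279.286587 + 105.858788) = 37.2175 km
7: √((0.2144·111.32)² + (-0.4568·72.97)²) = √(569.634071 + 1111.068623) = 40.9964 km
8: √((-0.2178·111.32)² + (0.0336·72.97)²) = √(587.844076 + 6.011284) = 24.3691 km
9: √((0.2188·111.32)² + (0.2561·72.97)²) = √(593.254486 + 349.227029) = 30.6999 km
10: √((0.4514·111.32)² + (-0.4506·72.97)²) = √(2525.047224 + 1081.112944) = 60.0513 km
11: √((0.0443·111.32)² + (0.4691·72.97)²) = √(24.319456 + 1171.708440) = 34.5836 km
Threshold 28 km: 3 (7.6527 km), 5 (18.0792 km), 8 (24.3691 km), 4 (25.4114 km) are within range.

3, 5, 8, 4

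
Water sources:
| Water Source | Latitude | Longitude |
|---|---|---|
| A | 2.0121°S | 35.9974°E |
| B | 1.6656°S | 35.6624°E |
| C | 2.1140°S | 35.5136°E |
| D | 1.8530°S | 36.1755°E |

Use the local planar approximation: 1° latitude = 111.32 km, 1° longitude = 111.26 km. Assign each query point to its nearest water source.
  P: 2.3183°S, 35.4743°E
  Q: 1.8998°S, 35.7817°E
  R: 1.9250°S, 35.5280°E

P at 2.3183°S, 35.4743°E:
  A: √((0.3062·111.32)² + (0.5231·111.26)²) = √(1161.867940 + 3387.252338) = 67.4472 km
  B: √((0.6527·111.32)² + (0.1881·111.26)²) = √(5279.266923 + 437.981435) = 75.6125 km
  C: √((0.2043·111.32)² + (0.0393·111.26)²) = √(517.229312 + 19.118914) = 23.1592 km
  D: √((0.4653·111.32)² + (0.7012·111.26)²) = √(2682.949513 + 6086.420113) = 93.6449 km
  → nearest: C (23.1592 km)
Q at 1.8998°S, 35.7817°E:
  A: √((-0.1123·111.32)² + (0.2157·111.26)²) = √(156.280902 + 575.941537) = 27.0596 km
  B: √((0.2342·111.32)² + (-0.1193·111.26)²) = √(679.704549 + 176.180971) = 29.2555 km
  C: √((-0.2142·111.32)² + (-0.2681·111.26)²) = √(568.571816 + 889.757667) = 38.1881 km
  D: √((0.0468·111.32)² + (0.3938·111.26)²) = √(27.141766 + 1919.683070) = 44.1228 km
  → nearest: A (27.0596 km)
R at 1.9250°S, 35.5280°E:
  A: √((-0.0871·111.32)² + (0.4694·111.26)²) = √(94.011873 + 2727.497001) = 53.1179 km
  B: √((0.2594·111.32)² + (0.1344·111.26)²) = √(833.846939 + 223.602497) = 32.5184 km
  C: √((-0.1890·111.32)² + (-0.0144·111.26)²) = √(442.659719 + 2.566865) = 21.1004 km
  D: √((0.0720·111.32)² + (0.6475·111.26)²) = √(64.240866 + 5189.884069) = 72.4853 km
  → nearest: C (21.1004 km)

P→C; Q→A; R→C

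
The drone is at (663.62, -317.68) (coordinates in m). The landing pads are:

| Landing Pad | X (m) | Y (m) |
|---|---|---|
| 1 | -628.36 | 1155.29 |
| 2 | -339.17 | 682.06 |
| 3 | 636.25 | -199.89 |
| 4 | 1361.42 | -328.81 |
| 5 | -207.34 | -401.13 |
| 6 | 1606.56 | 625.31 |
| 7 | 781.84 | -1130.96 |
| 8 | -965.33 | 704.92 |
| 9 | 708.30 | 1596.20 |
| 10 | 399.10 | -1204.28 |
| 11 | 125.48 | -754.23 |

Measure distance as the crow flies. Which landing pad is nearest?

3

Distances from (663.62, -317.68):
1: 1959.30 m
2: 1416.00 m
3: 120.93 m
4: 697.89 m
5: 874.95 m
6: 1333.55 m
7: 821.83 m
8: 1923.33 m
9: 1914.40 m
10: 925.22 m
11: 692.94 m
Minimum: 3 at 120.93 m.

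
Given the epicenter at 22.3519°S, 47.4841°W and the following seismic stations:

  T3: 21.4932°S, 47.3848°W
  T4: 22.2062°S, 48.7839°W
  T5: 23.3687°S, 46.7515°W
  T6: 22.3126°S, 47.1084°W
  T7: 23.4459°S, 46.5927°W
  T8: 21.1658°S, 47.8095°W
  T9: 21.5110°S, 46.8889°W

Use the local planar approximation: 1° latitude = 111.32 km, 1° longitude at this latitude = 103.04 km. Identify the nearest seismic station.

Distances from 22.3519°S, 47.4841°W:
T3: √((0.8587·111.32)² + (0.0993·103.04)²) = √(9137.540631 + 104.691205) = 96.1365 km
T4: √((0.1457·111.32)² + (-1.2998·103.04)²) = √(263.066471 + 17937.617763) = 134.9099 km
T5: √((-1.0168·111.32)² + (0.7326·103.04)²) = √(12812.015943 + 5698.302870) = 136.0526 km
T6: √((0.0393·111.32)² + (0.3757·103.04)²) = √(19.139540 + 1498.628854) = 38.9585 km
T7: √((-1.0940·111.32)² + (0.8914·103.04)²) = √(14831.362141 + 8436.396047) = 152.5377 km
T8: √((1.1861·111.32)² + (-0.3254·103.04)²) = √(17433.677471 + 1124.208326) = 136.2273 km
T9: √((0.8409·111.32)² + (0.5952·103.04)²) = √(8762.642634 + 3761.296286) = 111.9104 km
Minimum: T6 at 38.9585 km.

T6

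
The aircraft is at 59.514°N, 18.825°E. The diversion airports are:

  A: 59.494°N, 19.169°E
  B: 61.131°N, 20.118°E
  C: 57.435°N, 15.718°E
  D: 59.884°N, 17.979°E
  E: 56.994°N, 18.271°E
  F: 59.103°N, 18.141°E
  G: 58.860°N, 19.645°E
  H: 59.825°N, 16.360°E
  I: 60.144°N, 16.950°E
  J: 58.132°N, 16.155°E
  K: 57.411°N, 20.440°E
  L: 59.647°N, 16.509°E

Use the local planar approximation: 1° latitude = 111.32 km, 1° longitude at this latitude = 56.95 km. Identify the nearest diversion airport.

Distances from 59.514°N, 18.825°E:
A: √((-0.020·111.32)² + (0.344·56.95)²) = √(4.95686 + 383.79944) = 19.717 km
B: √((1.617·111.32)² + (1.293·56.95)²) = √(32401.59842 + 5422.31204) = 194.484 km
C: √((-2.079·111.32)² + (-3.107·56.95)²) = √(53561.82596 + 31309.05528) = 291.326 km
D: √((0.370·111.32)² + (-0.846·56.95)²) = √(1696.48429 + 2321.28349) = 63.386 km
E: √((-2.520·111.32)² + (-0.554·56.95)²) = √(78695.06110 + 995.42143) = 282.295 km
F: √((-0.411·111.32)² + (-0.684·56.95)²) = √(2093.29309 + 1517.39853) = 60.089 km
G: √((-0.654·111.32)² + (0.820·56.95)²) = √(5300.31758 + 2180.79660) = 86.493 km
H: √((0.311·111.32)² + (-2.465·56.95)²) = √(1198.58041 + 19707.03573) = 144.588 km
I: √((0.630·111.32)² + (-1.875·56.95)²) = √(4918.44132 + 11402.23535) = 127.752 km
J: √((-1.382·111.32)² + (-2.670·56.95)²) = √(23668.05018 + 23121.17919) = 216.308 km
K: √((-2.103·111.32)² + (1.615·56.95)²) = √(54805.60051 + 8459.26266) = 251.525 km
L: √((0.133·111.32)² + (-2.316·56.95)²) = √(219.20461 + 17396.60757) = 132.725 km
Minimum: A at 19.717 km.

A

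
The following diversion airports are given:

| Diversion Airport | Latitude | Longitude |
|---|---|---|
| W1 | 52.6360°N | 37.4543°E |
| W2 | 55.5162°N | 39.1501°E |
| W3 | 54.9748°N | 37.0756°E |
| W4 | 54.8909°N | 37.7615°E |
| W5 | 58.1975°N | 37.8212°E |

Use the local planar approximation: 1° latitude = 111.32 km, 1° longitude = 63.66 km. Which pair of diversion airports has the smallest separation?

Pairwise distances:
W1–W2: 338.3103 km
W1–W3: 261.4690 km
W1–W4: 251.7761 km
W1–W5: 619.5466 km
W2–W3: 145.1649 km
W2–W4: 112.5148 km
W2–W5: 310.2394 km
W3–W4: 44.6521 km
W3–W5: 361.8773 km
W4–W5: 368.1103 km
Closest pair: W3–W4 at 44.6521 km.

W3 and W4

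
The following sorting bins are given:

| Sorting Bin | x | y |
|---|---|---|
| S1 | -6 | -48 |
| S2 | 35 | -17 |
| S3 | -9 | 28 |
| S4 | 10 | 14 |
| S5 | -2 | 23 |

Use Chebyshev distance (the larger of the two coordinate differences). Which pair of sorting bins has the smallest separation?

Pairwise distances:
S3–S5: 7
S4–S5: 12
S3–S4: 19
S2–S4: 31
S2–S5: 40
S1–S2: 41
S2–S3: 45
S1–S4: 62
S1–S5: 71
S1–S3: 76
Closest pair: S3–S5 at 7.

S3 and S5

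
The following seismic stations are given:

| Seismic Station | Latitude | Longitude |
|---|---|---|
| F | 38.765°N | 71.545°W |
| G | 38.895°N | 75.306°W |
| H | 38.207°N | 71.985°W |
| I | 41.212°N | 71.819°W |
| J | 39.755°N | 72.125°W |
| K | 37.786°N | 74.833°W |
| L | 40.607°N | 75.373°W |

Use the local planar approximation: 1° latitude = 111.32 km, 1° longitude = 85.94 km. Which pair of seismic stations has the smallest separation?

F and H

Pairwise distances:
F–H: 72.721 km
F–J: 120.955 km
G–K: 129.974 km
I–J: 164.311 km
H–J: 172.743 km
G–L: 190.667 km
H–K: 249.204 km
F–I: 273.416 km
G–J: 289.654 km
J–L: 294.806 km
G–H: 295.504 km
F–K: 302.859 km
I–L: 312.768 km
K–L: 317.444 km
J–K: 319.695 km
F–G: 323.544 km
H–I: 334.821 km
F–L: 387.650 km
H–L: 395.165 km
G–I: 395.387 km
I–K: 461.027 km
Closest pair: F–H at 72.721 km.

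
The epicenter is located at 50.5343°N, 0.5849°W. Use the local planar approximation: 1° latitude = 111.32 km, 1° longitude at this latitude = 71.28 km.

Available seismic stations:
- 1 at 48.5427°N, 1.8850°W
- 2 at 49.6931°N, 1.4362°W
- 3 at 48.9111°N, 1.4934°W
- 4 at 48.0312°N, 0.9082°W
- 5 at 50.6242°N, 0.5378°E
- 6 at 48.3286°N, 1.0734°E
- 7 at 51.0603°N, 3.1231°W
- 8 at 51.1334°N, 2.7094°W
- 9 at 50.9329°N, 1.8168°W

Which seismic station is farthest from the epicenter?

4

Distances from 50.5343°N, 0.5849°W:
1: 240.2936 km
2: 111.5842 km
3: 191.9482 km
4: 279.5964 km
5: 80.6494 km
6: 272.5092 km
7: 190.1623 km
8: 165.4695 km
9: 98.3842 km
Maximum: 4 at 279.5964 km.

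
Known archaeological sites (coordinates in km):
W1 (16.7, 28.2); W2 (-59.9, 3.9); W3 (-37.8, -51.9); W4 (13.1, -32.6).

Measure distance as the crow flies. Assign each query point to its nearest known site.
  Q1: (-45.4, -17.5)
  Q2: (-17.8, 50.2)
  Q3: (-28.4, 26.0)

Q1→W2; Q2→W1; Q3→W2

Q1 at (-45.4, -17.5):
  W1: 77.1 km
  W2: 25.8 km
  W3: 35.2 km
  W4: 60.4 km
  → nearest: W2 (25.8 km)
Q2 at (-17.8, 50.2):
  W1: 40.9 km
  W2: 62.6 km
  W3: 104.0 km
  W4: 88.4 km
  → nearest: W1 (40.9 km)
Q3 at (-28.4, 26.0):
  W1: 45.2 km
  W2: 38.5 km
  W3: 78.5 km
  W4: 71.8 km
  → nearest: W2 (38.5 km)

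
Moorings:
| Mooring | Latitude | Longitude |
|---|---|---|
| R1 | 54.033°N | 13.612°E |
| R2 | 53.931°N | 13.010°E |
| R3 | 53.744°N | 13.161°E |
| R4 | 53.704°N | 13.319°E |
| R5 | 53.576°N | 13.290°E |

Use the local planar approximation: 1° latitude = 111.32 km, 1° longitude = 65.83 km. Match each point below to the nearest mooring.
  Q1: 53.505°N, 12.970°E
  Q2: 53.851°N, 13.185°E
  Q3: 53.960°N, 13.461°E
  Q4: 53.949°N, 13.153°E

Q1 at 53.505°N, 12.970°E:
  R1: √((0.528·111.32)² + (0.642·65.83)²) = √(3454.73103 + 1786.14934) = 72.394 km
  R2: √((0.426·111.32)² + (0.040·65.83)²) = √(2248.87643 + 6.93374) = 47.495 km
  R3: √((0.239·111.32)² + (0.191·65.83)²) = √(707.85157 + 158.09366) = 29.427 km
  R4: √((0.199·111.32)² + (0.349·65.83)²) = √(490.74123 + 527.83546) = 31.915 km
  R5: √((0.071·111.32)² + (0.320·65.83)²) = √(62.46879 + 443.75950) = 22.500 km
  → nearest: R5 (22.500 km)
Q2 at 53.851°N, 13.185°E:
  R1: √((0.182·111.32)² + (0.427·65.83)²) = √(410.47732 + 790.13893) = 34.650 km
  R2: √((0.080·111.32)² + (-0.175·65.83)²) = √(79.30971 + 132.71616) = 14.561 km
  R3: √((-0.107·111.32)² + (-0.024·65.83)²) = √(141.87764 + 2.49615) = 12.016 km
  R4: √((-0.147·111.32)² + (0.134·65.83)²) = √(267.78181 + 77.81392) = 18.590 km
  R5: √((-0.275·111.32)² + (0.105·65.83)²) = √(937.15577 + 47.77782) = 31.384 km
  → nearest: R3 (12.016 km)
Q3 at 53.960°N, 13.461°E:
  R1: √((0.073·111.32)² + (0.151·65.83)²) = √(66.03773 + 98.81016) = 12.839 km
  R2: √((-0.029·111.32)² + (-0.451·65.83)²) = √(10.42179 + 881.45632) = 29.864 km
  R3: √((-0.216·111.32)² + (-0.300·65.83)²) = √(578.16780 + 390.02300) = 31.116 km
  R4: √((-0.256·111.32)² + (-0.142·65.83)²) = √(812.13144 + 87.38249) = 29.992 km
  R5: √((-0.384·111.32)² + (-0.171·65.83)²) = √(1827.29575 + 126.71847) = 44.204 km
  → nearest: R1 (12.839 km)
Q4 at 53.949°N, 13.153°E:
  R1: √((0.084·111.32)² + (0.459·65.83)²) = √(87.43896 + 913.00484) = 31.630 km
  R2: √((-0.018·111.32)² + (-0.143·65.83)²) = √(4.01505 + 88.61756) = 9.625 km
  R3: √((-0.205·111.32)² + (0.008·65.83)²) = √(520.77978 + 0.27735) = 22.827 km
  R4: √((-0.245·111.32)² + (0.166·65.83)²) = √(743.83835 + 119.41638) = 29.381 km
  R5: √((-0.373·111.32)² + (0.137·65.83)²) = √(1724.10638 + 81.33713) = 42.491 km
  → nearest: R2 (9.625 km)

Q1→R5; Q2→R3; Q3→R1; Q4→R2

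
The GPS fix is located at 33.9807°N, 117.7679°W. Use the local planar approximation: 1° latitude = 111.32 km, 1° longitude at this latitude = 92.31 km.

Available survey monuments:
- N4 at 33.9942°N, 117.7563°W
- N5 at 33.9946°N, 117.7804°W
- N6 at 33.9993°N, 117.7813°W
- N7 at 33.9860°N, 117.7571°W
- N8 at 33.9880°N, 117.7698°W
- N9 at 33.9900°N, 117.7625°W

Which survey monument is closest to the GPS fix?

Distances from 33.9807°N, 117.7679°W:
N4: √((0.0135·111.32)² + (0.0116·92.31)²) = √(2.258468 + 1.146604) = 1.8453 km
N5: √((0.0139·111.32)² + (-0.0125·92.31)²) = √(2.394286 + 1.331428) = 1.9302 km
N6: √((0.0186·111.32)² + (-0.0134·92.31)²) = √(4.287186 + 1.530055) = 2.4119 km
N7: √((0.0053·111.32)² + (0.0108·92.31)²) = √(0.348095 + 0.993905) = 1.1584 km
N8: √((0.0073·111.32)² + (-0.0019·92.31)²) = √(0.660377 + 0.030761) = 0.8313 km
N9: √((0.0093·111.32)² + (0.0054·92.31)²) = √(1.071796 + 0.248476) = 1.1490 km
Minimum: N8 at 0.8313 km.

N8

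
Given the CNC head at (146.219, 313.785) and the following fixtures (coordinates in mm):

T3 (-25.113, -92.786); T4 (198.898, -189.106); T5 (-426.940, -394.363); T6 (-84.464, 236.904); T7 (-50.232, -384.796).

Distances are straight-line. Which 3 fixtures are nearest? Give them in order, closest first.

Distances from (146.219, 313.785):
T3: √((-171.332)² + (-406.571)²) = √(29354.65422 + 165299.97804) = 441.197 mm
T4: √((52.679)² + (-502.891)²) = √(2775.07704 + 252899.35788) = 505.643 mm
T5: √((-573.159)² + (-708.148)²) = √(328511.23928 + 501473.58990) = 911.035 mm
T6: √((-230.683)² + (-76.881)²) = √(53214.64649 + 5910.68816) = 243.157 mm
T7: √((-196.451)² + (-698.581)²) = √(38592.99540 + 488015.41356) = 725.678 mm
Sorted: T6 (243.157 mm) < T3 (441.197 mm) < T4 (505.643 mm) < T7 (725.678 mm) < T5 (911.035 mm)

T6, T3, T4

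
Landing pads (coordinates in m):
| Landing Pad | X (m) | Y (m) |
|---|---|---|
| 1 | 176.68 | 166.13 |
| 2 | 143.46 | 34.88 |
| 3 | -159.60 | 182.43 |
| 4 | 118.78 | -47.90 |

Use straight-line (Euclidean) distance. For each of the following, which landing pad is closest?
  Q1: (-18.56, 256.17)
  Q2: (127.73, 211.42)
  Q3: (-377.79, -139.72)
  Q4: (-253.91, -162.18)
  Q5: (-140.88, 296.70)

Q1→3; Q2→1; Q3→3; Q4→3; Q5→3

Q1 at (-18.56, 256.17):
  1: √((195.24)² + (-90.04)²) = √(38118.6576 + 8107.2016) = 215.00 m
  2: √((162.02)² + (-221.29)²) = √(26250.4804 + 48969.2641) = 274.26 m
  3: √((-141.04)² + (-73.74)²) = √(19892.2816 + 5437.5876) = 159.15 m
  4: √((137.34)² + (-304.07)²) = √(18862.2756 + 92458.5649) = 333.65 m
  → nearest: 3 (159.15 m)
Q2 at (127.73, 211.42):
  1: √((48.95)² + (-45.29)²) = √(2396.1025 + 2051.1841) = 66.69 m
  2: √((15.73)² + (-176.54)²) = √(247.4329 + 31166.3716) = 177.24 m
  3: √((-287.33)² + (-28.99)²) = √(82558.5289 + 840.4201) = 288.79 m
  4: √((-8.95)² + (-259.32)²) = √(80.1025 + 67246.8624) = 259.47 m
  → nearest: 1 (66.69 m)
Q3 at (-377.79, -139.72):
  1: √((554.47)² + (305.85)²) = √(307436.9809 + 93544.2225) = 633.23 m
  2: √((521.25)² + (174.60)²) = √(271701.5625 + 30485.1600) = 549.72 m
  3: √((218.19)² + (322.15)²) = √(47606.8761 + 103780.6225) = 389.09 m
  4: √((496.57)² + (91.82)²) = √(246581.7649 + 8430.9124) = 504.99 m
  → nearest: 3 (389.09 m)
Q4 at (-253.91, -162.18):
  1: √((430.59)² + (328.31)²) = √(185407.7481 + 107787.4561) = 541.48 m
  2: √((397.37)² + (197.06)²) = √(157902.9169 + 38832.6436) = 443.55 m
  3: √((94.31)² + (344.61)²) = √(8894.3761 + 118756.0521) = 357.28 m
  4: √((372.69)² + (114.28)²) = √(138897.8361 + 13059.9184) = 389.82 m
  → nearest: 3 (357.28 m)
Q5 at (-140.88, 296.70):
  1: √((317.56)² + (-130.57)²) = √(100844.3536 + 17048.5249) = 343.36 m
  2: √((284.34)² + (-261.82)²) = √(80849.2356 + 68549.7124) = 386.52 m
  3: √((-18.72)² + (-114.27)²) = √(350.4384 + 13057.6329) = 115.79 m
  4: √((259.66)² + (-344.60)²) = √(67423.3156 + 118749.1600) = 431.48 m
  → nearest: 3 (115.79 m)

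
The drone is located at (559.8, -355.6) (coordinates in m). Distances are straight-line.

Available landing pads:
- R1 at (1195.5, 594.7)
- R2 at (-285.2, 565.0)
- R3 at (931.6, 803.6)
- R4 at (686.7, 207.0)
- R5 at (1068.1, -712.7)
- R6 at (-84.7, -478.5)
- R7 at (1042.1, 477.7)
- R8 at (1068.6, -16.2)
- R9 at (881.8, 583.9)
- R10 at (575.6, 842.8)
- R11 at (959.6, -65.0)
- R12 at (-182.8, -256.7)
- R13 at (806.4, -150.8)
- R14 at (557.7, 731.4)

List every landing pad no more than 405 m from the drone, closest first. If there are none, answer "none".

Distances from (559.8, -355.6):
R1: √((635.7)² + (950.3)²) = √(404114.490 + 903070.090) = 1143.3 m
R2: √((-845.0)² + (920.6)²) = √(714025.000 + 847504.360) = 1249.6 m
R3: √((371.8)² + (1159.2)²) = √(138235.240 + 1343744.640) = 1217.4 m
R4: √((126.9)² + (562.6)²) = √(16103.610 + 316518.760) = 576.7 m
R5: √((508.3)² + (-357.1)²) = √(258368.890 + 127520.410) = 621.2 m
R6: √((-644.5)² + (-122.9)²) = √(415380.250 + 15104.410) = 656.1 m
R7: √((482.3)² + (833.3)²) = √(232613.290 + 694388.890) = 962.8 m
R8: √((508.8)² + (339.4)²) = √(258877.440 + 115192.360) = 611.6 m
R9: √((322.0)² + (939.5)²) = √(103684.000 + 882660.250) = 993.1 m
R10: √((15.8)² + (1198.4)²) = √(249.640 + 1436162.560) = 1198.5 m
R11: √((399.8)² + (290.6)²) = √(159840.040 + 84448.360) = 494.3 m
R12: √((-742.6)² + (98.9)²) = √(551454.760 + 9781.210) = 749.2 m
R13: √((246.6)² + (204.8)²) = √(60811.560 + 41943.040) = 320.6 m
R14: √((-2.1)² + (1087.0)²) = √(4.410 + 1181569.000) = 1087.0 m
Threshold 405 m: R13 (320.6 m) is within range.

R13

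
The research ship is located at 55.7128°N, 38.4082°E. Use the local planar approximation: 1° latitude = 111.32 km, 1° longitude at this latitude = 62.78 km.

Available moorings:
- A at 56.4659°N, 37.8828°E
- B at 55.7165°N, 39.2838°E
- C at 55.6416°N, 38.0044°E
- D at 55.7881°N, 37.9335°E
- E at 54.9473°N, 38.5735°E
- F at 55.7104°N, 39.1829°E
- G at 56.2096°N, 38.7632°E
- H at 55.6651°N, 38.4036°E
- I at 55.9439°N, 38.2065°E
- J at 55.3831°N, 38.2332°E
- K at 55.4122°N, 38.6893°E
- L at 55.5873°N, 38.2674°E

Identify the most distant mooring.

Distances from 55.7128°N, 38.4082°E:
A: √((0.7531·111.32)² + (-0.5254·62.78)²) = √(7028.322651 + 1087.984629) = 90.0906 km
B: √((0.0037·111.32)² + (0.8756·62.78)²) = √(0.169648 + 3021.719370) = 54.9717 km
C: √((-0.0712·111.32)² + (-0.4038·62.78)²) = √(62.821222 + 642.651095) = 26.5607 km
D: √((0.0753·111.32)² + (-0.4747·62.78)²) = √(70.264563 + 888.139296) = 30.9581 km
E: √((-0.7655·111.32)² + (0.1653·62.78)²) = √(7261.674623 + 107.693212) = 85.8450 km
F: √((-0.0024·111.32)² + (0.7747·62.78)²) = √(0.071379 + 2365.428007) = 48.6364 km
G: √((0.4968·111.32)² + (0.3550·62.78)²) = √(3058.507640 + 496.705912) = 59.6256 km
H: √((-0.0477·111.32)² + (-0.0046·62.78)²) = √(28.195718 + 0.083399) = 5.3178 km
I: √((0.2311·111.32)² + (-0.2017·62.78)²) = √(661.829752 + 160.344630) = 28.6736 km
J: √((-0.3297·111.32)² + (-0.1750·62.78)²) = √(1347.051778 + 120.703182) = 38.3113 km
K: √((-0.3006·111.32)² + (0.2811·62.78)²) = √(1119.758448 + 311.432774) = 37.8311 km
L: √((-0.1255·111.32)² + (-0.1408·62.78)²) = √(195.179341 + 78.135417) = 16.5322 km
Maximum: A at 90.0906 km.

A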